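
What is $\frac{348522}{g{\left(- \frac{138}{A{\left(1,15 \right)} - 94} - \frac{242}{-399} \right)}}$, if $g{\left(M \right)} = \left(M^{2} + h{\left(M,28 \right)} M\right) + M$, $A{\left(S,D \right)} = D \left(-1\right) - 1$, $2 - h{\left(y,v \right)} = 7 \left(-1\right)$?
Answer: $\frac{167842279039050}{10630544731} \approx 15789.0$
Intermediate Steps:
$h{\left(y,v \right)} = 9$ ($h{\left(y,v \right)} = 2 - 7 \left(-1\right) = 2 - -7 = 2 + 7 = 9$)
$A{\left(S,D \right)} = -1 - D$ ($A{\left(S,D \right)} = - D - 1 = -1 - D$)
$g{\left(M \right)} = M^{2} + 10 M$ ($g{\left(M \right)} = \left(M^{2} + 9 M\right) + M = M^{2} + 10 M$)
$\frac{348522}{g{\left(- \frac{138}{A{\left(1,15 \right)} - 94} - \frac{242}{-399} \right)}} = \frac{348522}{\left(- \frac{138}{\left(-1 - 15\right) - 94} - \frac{242}{-399}\right) \left(10 - \left(- \frac{242}{399} + \frac{138}{\left(-1 - 15\right) - 94}\right)\right)} = \frac{348522}{\left(- \frac{138}{\left(-1 - 15\right) - 94} - - \frac{242}{399}\right) \left(10 - \left(- \frac{242}{399} + \frac{138}{\left(-1 - 15\right) - 94}\right)\right)} = \frac{348522}{\left(- \frac{138}{-16 - 94} + \frac{242}{399}\right) \left(10 - \left(- \frac{242}{399} + \frac{138}{-16 - 94}\right)\right)} = \frac{348522}{\left(- \frac{138}{-110} + \frac{242}{399}\right) \left(10 - \left(- \frac{242}{399} + \frac{138}{-110}\right)\right)} = \frac{348522}{\left(\left(-138\right) \left(- \frac{1}{110}\right) + \frac{242}{399}\right) \left(10 + \left(\left(-138\right) \left(- \frac{1}{110}\right) + \frac{242}{399}\right)\right)} = \frac{348522}{\left(\frac{69}{55} + \frac{242}{399}\right) \left(10 + \left(\frac{69}{55} + \frac{242}{399}\right)\right)} = \frac{348522}{\frac{40841}{21945} \left(10 + \frac{40841}{21945}\right)} = \frac{348522}{\frac{40841}{21945} \cdot \frac{260291}{21945}} = \frac{348522}{\frac{10630544731}{481583025}} = 348522 \cdot \frac{481583025}{10630544731} = \frac{167842279039050}{10630544731}$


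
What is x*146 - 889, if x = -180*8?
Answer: -211129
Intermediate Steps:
x = -1440
x*146 - 889 = -1440*146 - 889 = -210240 - 889 = -211129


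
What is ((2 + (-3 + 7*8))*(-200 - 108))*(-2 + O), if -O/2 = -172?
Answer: -5793480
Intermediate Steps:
O = 344 (O = -2*(-172) = 344)
((2 + (-3 + 7*8))*(-200 - 108))*(-2 + O) = ((2 + (-3 + 7*8))*(-200 - 108))*(-2 + 344) = ((2 + (-3 + 56))*(-308))*342 = ((2 + 53)*(-308))*342 = (55*(-308))*342 = -16940*342 = -5793480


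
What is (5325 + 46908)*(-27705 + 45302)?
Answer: 919144101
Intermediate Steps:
(5325 + 46908)*(-27705 + 45302) = 52233*17597 = 919144101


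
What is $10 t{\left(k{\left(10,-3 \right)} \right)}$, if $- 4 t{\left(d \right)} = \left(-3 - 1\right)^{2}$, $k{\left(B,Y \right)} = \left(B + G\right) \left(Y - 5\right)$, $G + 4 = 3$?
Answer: $-40$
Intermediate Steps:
$G = -1$ ($G = -4 + 3 = -1$)
$k{\left(B,Y \right)} = \left(-1 + B\right) \left(-5 + Y\right)$ ($k{\left(B,Y \right)} = \left(B - 1\right) \left(Y - 5\right) = \left(-1 + B\right) \left(-5 + Y\right)$)
$t{\left(d \right)} = -4$ ($t{\left(d \right)} = - \frac{\left(-3 - 1\right)^{2}}{4} = - \frac{\left(-4\right)^{2}}{4} = \left(- \frac{1}{4}\right) 16 = -4$)
$10 t{\left(k{\left(10,-3 \right)} \right)} = 10 \left(-4\right) = -40$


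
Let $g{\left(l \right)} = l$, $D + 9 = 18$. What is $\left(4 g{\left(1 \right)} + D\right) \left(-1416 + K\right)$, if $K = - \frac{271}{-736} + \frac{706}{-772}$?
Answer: $- \frac{2615828397}{142048} \approx -18415.0$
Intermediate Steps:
$D = 9$ ($D = -9 + 18 = 9$)
$K = - \frac{77601}{142048}$ ($K = \left(-271\right) \left(- \frac{1}{736}\right) + 706 \left(- \frac{1}{772}\right) = \frac{271}{736} - \frac{353}{386} = - \frac{77601}{142048} \approx -0.5463$)
$\left(4 g{\left(1 \right)} + D\right) \left(-1416 + K\right) = \left(4 \cdot 1 + 9\right) \left(-1416 - \frac{77601}{142048}\right) = \left(4 + 9\right) \left(- \frac{201217569}{142048}\right) = 13 \left(- \frac{201217569}{142048}\right) = - \frac{2615828397}{142048}$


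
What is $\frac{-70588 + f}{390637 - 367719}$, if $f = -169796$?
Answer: $- \frac{120192}{11459} \approx -10.489$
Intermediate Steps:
$\frac{-70588 + f}{390637 - 367719} = \frac{-70588 - 169796}{390637 - 367719} = - \frac{240384}{22918} = \left(-240384\right) \frac{1}{22918} = - \frac{120192}{11459}$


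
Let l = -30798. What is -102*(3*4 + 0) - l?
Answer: 29574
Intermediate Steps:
-102*(3*4 + 0) - l = -102*(3*4 + 0) - 1*(-30798) = -102*(12 + 0) + 30798 = -102*12 + 30798 = -1224 + 30798 = 29574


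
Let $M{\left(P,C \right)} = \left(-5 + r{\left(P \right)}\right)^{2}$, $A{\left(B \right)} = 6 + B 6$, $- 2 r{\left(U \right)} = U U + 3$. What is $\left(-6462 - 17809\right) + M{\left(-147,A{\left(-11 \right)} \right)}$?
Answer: $116853450$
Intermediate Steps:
$r{\left(U \right)} = - \frac{3}{2} - \frac{U^{2}}{2}$ ($r{\left(U \right)} = - \frac{U U + 3}{2} = - \frac{U^{2} + 3}{2} = - \frac{3 + U^{2}}{2} = - \frac{3}{2} - \frac{U^{2}}{2}$)
$A{\left(B \right)} = 6 + 6 B$
$M{\left(P,C \right)} = \left(- \frac{13}{2} - \frac{P^{2}}{2}\right)^{2}$ ($M{\left(P,C \right)} = \left(-5 - \left(\frac{3}{2} + \frac{P^{2}}{2}\right)\right)^{2} = \left(- \frac{13}{2} - \frac{P^{2}}{2}\right)^{2}$)
$\left(-6462 - 17809\right) + M{\left(-147,A{\left(-11 \right)} \right)} = \left(-6462 - 17809\right) + \frac{\left(13 + \left(-147\right)^{2}\right)^{2}}{4} = -24271 + \frac{\left(13 + 21609\right)^{2}}{4} = -24271 + \frac{21622^{2}}{4} = -24271 + \frac{1}{4} \cdot 467510884 = -24271 + 116877721 = 116853450$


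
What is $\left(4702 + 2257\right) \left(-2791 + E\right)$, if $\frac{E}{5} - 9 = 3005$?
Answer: $85449561$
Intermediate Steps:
$E = 15070$ ($E = 45 + 5 \cdot 3005 = 45 + 15025 = 15070$)
$\left(4702 + 2257\right) \left(-2791 + E\right) = \left(4702 + 2257\right) \left(-2791 + 15070\right) = 6959 \cdot 12279 = 85449561$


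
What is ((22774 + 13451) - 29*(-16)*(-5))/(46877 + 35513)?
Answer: 6781/16478 ≈ 0.41152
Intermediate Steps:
((22774 + 13451) - 29*(-16)*(-5))/(46877 + 35513) = (36225 + 464*(-5))/82390 = (36225 - 2320)*(1/82390) = 33905*(1/82390) = 6781/16478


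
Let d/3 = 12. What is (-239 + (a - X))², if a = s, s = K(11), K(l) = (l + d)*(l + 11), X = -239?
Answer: 1069156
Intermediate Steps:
d = 36 (d = 3*12 = 36)
K(l) = (11 + l)*(36 + l) (K(l) = (l + 36)*(l + 11) = (36 + l)*(11 + l) = (11 + l)*(36 + l))
s = 1034 (s = 396 + 11² + 47*11 = 396 + 121 + 517 = 1034)
a = 1034
(-239 + (a - X))² = (-239 + (1034 - 1*(-239)))² = (-239 + (1034 + 239))² = (-239 + 1273)² = 1034² = 1069156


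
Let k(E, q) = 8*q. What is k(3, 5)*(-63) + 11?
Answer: -2509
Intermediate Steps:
k(3, 5)*(-63) + 11 = (8*5)*(-63) + 11 = 40*(-63) + 11 = -2520 + 11 = -2509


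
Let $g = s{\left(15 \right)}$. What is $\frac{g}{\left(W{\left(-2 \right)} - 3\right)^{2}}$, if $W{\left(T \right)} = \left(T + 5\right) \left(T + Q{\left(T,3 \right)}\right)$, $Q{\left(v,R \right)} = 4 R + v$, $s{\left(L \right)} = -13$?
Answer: $- \frac{13}{441} \approx -0.029478$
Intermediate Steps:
$g = -13$
$Q{\left(v,R \right)} = v + 4 R$
$W{\left(T \right)} = \left(5 + T\right) \left(12 + 2 T\right)$ ($W{\left(T \right)} = \left(T + 5\right) \left(T + \left(T + 4 \cdot 3\right)\right) = \left(5 + T\right) \left(T + \left(T + 12\right)\right) = \left(5 + T\right) \left(T + \left(12 + T\right)\right) = \left(5 + T\right) \left(12 + 2 T\right)$)
$\frac{g}{\left(W{\left(-2 \right)} - 3\right)^{2}} = - \frac{13}{\left(\left(60 + 2 \left(-2\right)^{2} + 22 \left(-2\right)\right) - 3\right)^{2}} = - \frac{13}{\left(\left(60 + 2 \cdot 4 - 44\right) - 3\right)^{2}} = - \frac{13}{\left(\left(60 + 8 - 44\right) - 3\right)^{2}} = - \frac{13}{\left(24 - 3\right)^{2}} = - \frac{13}{21^{2}} = - \frac{13}{441}$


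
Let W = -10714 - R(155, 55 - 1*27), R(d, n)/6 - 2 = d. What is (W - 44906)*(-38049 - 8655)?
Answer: 2641671648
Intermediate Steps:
R(d, n) = 12 + 6*d
W = -11656 (W = -10714 - (12 + 6*155) = -10714 - (12 + 930) = -10714 - 1*942 = -10714 - 942 = -11656)
(W - 44906)*(-38049 - 8655) = (-11656 - 44906)*(-38049 - 8655) = -56562*(-46704) = 2641671648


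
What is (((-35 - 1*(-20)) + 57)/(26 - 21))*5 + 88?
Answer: 130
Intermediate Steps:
(((-35 - 1*(-20)) + 57)/(26 - 21))*5 + 88 = (((-35 + 20) + 57)/5)*5 + 88 = ((-15 + 57)*(⅕))*5 + 88 = (42*(⅕))*5 + 88 = (42/5)*5 + 88 = 42 + 88 = 130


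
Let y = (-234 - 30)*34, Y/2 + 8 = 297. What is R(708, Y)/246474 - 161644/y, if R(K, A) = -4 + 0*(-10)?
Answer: 1660041973/92181276 ≈ 18.008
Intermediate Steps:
Y = 578 (Y = -16 + 2*297 = -16 + 594 = 578)
R(K, A) = -4 (R(K, A) = -4 + 0 = -4)
y = -8976 (y = -264*34 = -8976)
R(708, Y)/246474 - 161644/y = -4/246474 - 161644/(-8976) = -4*1/246474 - 161644*(-1/8976) = -2/123237 + 40411/2244 = 1660041973/92181276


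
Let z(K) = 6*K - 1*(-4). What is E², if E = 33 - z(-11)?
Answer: 9025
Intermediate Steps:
z(K) = 4 + 6*K (z(K) = 6*K + 4 = 4 + 6*K)
E = 95 (E = 33 - (4 + 6*(-11)) = 33 - (4 - 66) = 33 - 1*(-62) = 33 + 62 = 95)
E² = 95² = 9025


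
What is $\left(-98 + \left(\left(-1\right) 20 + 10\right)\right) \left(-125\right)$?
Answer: $13500$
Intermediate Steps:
$\left(-98 + \left(\left(-1\right) 20 + 10\right)\right) \left(-125\right) = \left(-98 + \left(-20 + 10\right)\right) \left(-125\right) = \left(-98 - 10\right) \left(-125\right) = \left(-108\right) \left(-125\right) = 13500$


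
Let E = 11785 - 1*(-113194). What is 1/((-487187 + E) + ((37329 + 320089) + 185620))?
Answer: 1/180830 ≈ 5.5301e-6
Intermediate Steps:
E = 124979 (E = 11785 + 113194 = 124979)
1/((-487187 + E) + ((37329 + 320089) + 185620)) = 1/((-487187 + 124979) + ((37329 + 320089) + 185620)) = 1/(-362208 + (357418 + 185620)) = 1/(-362208 + 543038) = 1/180830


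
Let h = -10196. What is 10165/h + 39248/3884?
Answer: 90172937/9900316 ≈ 9.1081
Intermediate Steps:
10165/h + 39248/3884 = 10165/(-10196) + 39248/3884 = 10165*(-1/10196) + 39248*(1/3884) = -10165/10196 + 9812/971 = 90172937/9900316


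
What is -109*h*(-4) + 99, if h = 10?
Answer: 4459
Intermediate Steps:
-109*h*(-4) + 99 = -1090*(-4) + 99 = -109*(-40) + 99 = 4360 + 99 = 4459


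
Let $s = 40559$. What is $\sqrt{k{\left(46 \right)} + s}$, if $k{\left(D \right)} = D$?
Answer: $\sqrt{40605} \approx 201.51$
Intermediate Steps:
$\sqrt{k{\left(46 \right)} + s} = \sqrt{46 + 40559} = \sqrt{40605}$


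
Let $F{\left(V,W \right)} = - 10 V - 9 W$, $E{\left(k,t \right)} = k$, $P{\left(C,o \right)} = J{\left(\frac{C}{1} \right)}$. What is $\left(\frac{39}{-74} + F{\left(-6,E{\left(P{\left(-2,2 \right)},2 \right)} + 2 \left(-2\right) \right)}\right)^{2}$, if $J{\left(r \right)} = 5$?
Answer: $\frac{13950225}{5476} \approx 2547.5$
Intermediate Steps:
$P{\left(C,o \right)} = 5$
$\left(\frac{39}{-74} + F{\left(-6,E{\left(P{\left(-2,2 \right)},2 \right)} + 2 \left(-2\right) \right)}\right)^{2} = \left(\frac{39}{-74} - \left(-60 + 9 \left(5 + 2 \left(-2\right)\right)\right)\right)^{2} = \left(39 \left(- \frac{1}{74}\right) + \left(60 - 9 \left(5 - 4\right)\right)\right)^{2} = \left(- \frac{39}{74} + \left(60 - 9\right)\right)^{2} = \left(- \frac{39}{74} + 51\right)^{2} = \left(\frac{3735}{74}\right)^{2} = \frac{13950225}{5476}$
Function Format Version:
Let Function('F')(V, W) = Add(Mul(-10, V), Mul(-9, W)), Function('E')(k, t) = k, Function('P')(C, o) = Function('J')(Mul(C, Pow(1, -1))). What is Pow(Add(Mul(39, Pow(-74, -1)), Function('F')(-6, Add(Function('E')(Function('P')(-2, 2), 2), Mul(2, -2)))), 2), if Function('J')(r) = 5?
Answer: Rational(13950225, 5476) ≈ 2547.5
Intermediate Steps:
Function('P')(C, o) = 5
Pow(Add(Mul(39, Pow(-74, -1)), Function('F')(-6, Add(Function('E')(Function('P')(-2, 2), 2), Mul(2, -2)))), 2) = Pow(Add(Mul(39, Pow(-74, -1)), Add(Mul(-10, -6), Mul(-9, Add(5, Mul(2, -2))))), 2) = Pow(Add(Mul(39, Rational(-1, 74)), Add(60, Mul(-9, Add(5, -4)))), 2) = Pow(Add(Rational(-39, 74), Add(60, Mul(-9, 1))), 2) = Pow(Add(Rational(-39, 74), Add(60, -9)), 2) = Pow(Add(Rational(-39, 74), 51), 2) = Pow(Rational(3735, 74), 2) = Rational(13950225, 5476)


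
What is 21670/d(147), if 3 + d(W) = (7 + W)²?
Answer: 21670/23713 ≈ 0.91385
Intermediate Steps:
d(W) = -3 + (7 + W)²
21670/d(147) = 21670/(-3 + (7 + 147)²) = 21670/(-3 + 154²) = 21670/(-3 + 23716) = 21670/23713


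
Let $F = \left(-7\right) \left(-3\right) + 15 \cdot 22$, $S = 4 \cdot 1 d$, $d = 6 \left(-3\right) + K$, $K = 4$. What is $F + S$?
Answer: $295$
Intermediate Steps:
$d = -14$ ($d = 6 \left(-3\right) + 4 = -18 + 4 = -14$)
$S = -56$ ($S = 4 \cdot 1 \left(-14\right) = 4 \left(-14\right) = -56$)
$F = 351$ ($F = 21 + 330 = 351$)
$F + S = 351 - 56 = 295$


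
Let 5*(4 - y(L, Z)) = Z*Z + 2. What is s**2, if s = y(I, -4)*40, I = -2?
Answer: 256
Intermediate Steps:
y(L, Z) = 18/5 - Z**2/5 (y(L, Z) = 4 - (Z*Z + 2)/5 = 4 - (Z**2 + 2)/5 = 4 - (2 + Z**2)/5 = 4 + (-2/5 - Z**2/5) = 18/5 - Z**2/5)
s = 16 (s = (18/5 - 1/5*(-4)**2)*40 = (18/5 - 1/5*16)*40 = (18/5 - 16/5)*40 = (2/5)*40 = 16)
s**2 = 16**2 = 256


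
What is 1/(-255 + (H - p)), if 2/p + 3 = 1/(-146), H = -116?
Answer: -439/162577 ≈ -0.0027003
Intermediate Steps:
p = -292/439 (p = 2/(-3 + 1/(-146)) = 2/(-3 - 1/146) = 2/(-439/146) = 2*(-146/439) = -292/439 ≈ -0.66515)
1/(-255 + (H - p)) = 1/(-255 + (-116 - 1*(-292/439))) = 1/(-255 + (-116 + 292/439)) = 1/(-255 - 50632/439) = 1/(-162577/439) = -439/162577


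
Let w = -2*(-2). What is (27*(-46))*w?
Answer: -4968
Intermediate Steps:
w = 4
(27*(-46))*w = (27*(-46))*4 = -1242*4 = -4968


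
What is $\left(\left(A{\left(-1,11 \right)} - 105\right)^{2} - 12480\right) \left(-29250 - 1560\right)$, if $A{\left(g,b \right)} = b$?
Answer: $112271640$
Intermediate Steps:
$\left(\left(A{\left(-1,11 \right)} - 105\right)^{2} - 12480\right) \left(-29250 - 1560\right) = \left(\left(11 - 105\right)^{2} - 12480\right) \left(-29250 - 1560\right) = \left(\left(-94\right)^{2} - 12480\right) \left(-30810\right) = \left(8836 - 12480\right) \left(-30810\right) = \left(-3644\right) \left(-30810\right) = 112271640$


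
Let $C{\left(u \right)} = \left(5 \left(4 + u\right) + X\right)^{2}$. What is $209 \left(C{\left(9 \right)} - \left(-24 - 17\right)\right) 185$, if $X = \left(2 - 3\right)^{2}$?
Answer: $170010005$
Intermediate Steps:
$X = 1$ ($X = \left(-1\right)^{2} = 1$)
$C{\left(u \right)} = \left(21 + 5 u\right)^{2}$ ($C{\left(u \right)} = \left(5 \left(4 + u\right) + 1\right)^{2} = \left(\left(20 + 5 u\right) + 1\right)^{2} = \left(21 + 5 u\right)^{2}$)
$209 \left(C{\left(9 \right)} - \left(-24 - 17\right)\right) 185 = 209 \left(\left(21 + 5 \cdot 9\right)^{2} - \left(-24 - 17\right)\right) 185 = 209 \left(\left(21 + 45\right)^{2} - -41\right) 185 = 209 \left(66^{2} + 41\right) 185 = 209 \left(4356 + 41\right) 185 = 209 \cdot 4397 \cdot 185 = 918973 \cdot 185 = 170010005$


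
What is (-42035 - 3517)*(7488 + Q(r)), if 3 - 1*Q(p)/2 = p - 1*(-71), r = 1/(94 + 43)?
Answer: -45880976544/137 ≈ -3.3490e+8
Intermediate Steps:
r = 1/137 ≈ 0.0072993
Q(p) = -136 - 2*p (Q(p) = 6 - 2*(p - 1*(-71)) = 6 - 2*(p + 71) = 6 - 2*(71 + p) = 6 + (-142 - 2*p) = -136 - 2*p)
(-42035 - 3517)*(7488 + Q(r)) = (-42035 - 3517)*(7488 + (-136 - 2*1/137)) = -45552*(7488 + (-136 - 2/137)) = -45552*(7488 - 18634/137) = -45552*1007222/137 = -45880976544/137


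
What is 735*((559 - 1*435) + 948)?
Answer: 787920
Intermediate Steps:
735*((559 - 1*435) + 948) = 735*((559 - 435) + 948) = 735*(124 + 948) = 735*1072 = 787920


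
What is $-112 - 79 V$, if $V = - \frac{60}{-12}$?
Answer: $-507$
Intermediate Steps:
$V = 5$ ($V = \left(-60\right) \left(- \frac{1}{12}\right) = 5$)
$-112 - 79 V = -112 - 395 = -507$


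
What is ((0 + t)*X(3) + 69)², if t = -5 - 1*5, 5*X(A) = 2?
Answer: 4225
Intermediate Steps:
X(A) = ⅖ (X(A) = (⅕)*2 = ⅖)
t = -10 (t = -5 - 5 = -10)
((0 + t)*X(3) + 69)² = ((0 - 10)*(⅖) + 69)² = (-10*⅖ + 69)² = (-4 + 69)² = 65² = 4225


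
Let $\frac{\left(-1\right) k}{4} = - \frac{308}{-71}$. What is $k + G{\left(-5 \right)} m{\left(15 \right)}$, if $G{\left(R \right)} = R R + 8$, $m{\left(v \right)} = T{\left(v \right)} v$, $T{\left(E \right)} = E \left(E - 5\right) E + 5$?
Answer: $\frac{79250743}{71} \approx 1.1162 \cdot 10^{6}$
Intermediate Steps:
$T{\left(E \right)} = 5 + E^{2} \left(-5 + E\right)$ ($T{\left(E \right)} = E \left(-5 + E\right) E + 5 = E^{2} \left(-5 + E\right) + 5 = 5 + E^{2} \left(-5 + E\right)$)
$m{\left(v \right)} = v \left(5 + v^{3} - 5 v^{2}\right)$ ($m{\left(v \right)} = \left(5 + v^{3} - 5 v^{2}\right) v = v \left(5 + v^{3} - 5 v^{2}\right)$)
$G{\left(R \right)} = 8 + R^{2}$ ($G{\left(R \right)} = R^{2} + 8 = 8 + R^{2}$)
$k = - \frac{1232}{71}$ ($k = - 4 \left(- \frac{308}{-71}\right) = - 4 \left(\left(-308\right) \left(- \frac{1}{71}\right)\right) = \left(-4\right) \frac{308}{71} = - \frac{1232}{71} \approx -17.352$)
$k + G{\left(-5 \right)} m{\left(15 \right)} = - \frac{1232}{71} + \left(8 + \left(-5\right)^{2}\right) 15 \left(5 + 15^{3} - 5 \cdot 15^{2}\right) = - \frac{1232}{71} + \left(8 + 25\right) 15 \left(5 + 3375 - 1125\right) = - \frac{1232}{71} + 33 \cdot 15 \left(5 + 3375 - 1125\right) = - \frac{1232}{71} + 33 \cdot 15 \cdot 2255 = - \frac{1232}{71} + 33 \cdot 33825 = - \frac{1232}{71} + 1116225 = \frac{79250743}{71}$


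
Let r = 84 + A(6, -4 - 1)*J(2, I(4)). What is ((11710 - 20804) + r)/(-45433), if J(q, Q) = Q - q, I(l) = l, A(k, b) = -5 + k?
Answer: 9008/45433 ≈ 0.19827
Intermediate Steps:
r = 86 (r = 84 + (-5 + 6)*(4 - 1*2) = 84 + 1*(4 - 2) = 84 + 1*2 = 84 + 2 = 86)
((11710 - 20804) + r)/(-45433) = ((11710 - 20804) + 86)/(-45433) = (-9094 + 86)*(-1/45433) = -9008*(-1/45433) = 9008/45433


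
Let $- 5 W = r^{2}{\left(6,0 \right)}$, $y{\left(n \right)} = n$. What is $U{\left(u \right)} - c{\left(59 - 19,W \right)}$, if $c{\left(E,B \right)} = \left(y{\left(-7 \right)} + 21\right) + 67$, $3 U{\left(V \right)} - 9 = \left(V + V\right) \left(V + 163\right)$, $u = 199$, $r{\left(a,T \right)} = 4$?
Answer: $\frac{143842}{3} \approx 47947.0$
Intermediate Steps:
$U{\left(V \right)} = 3 + \frac{2 V \left(163 + V\right)}{3}$ ($U{\left(V \right)} = 3 + \frac{\left(V + V\right) \left(V + 163\right)}{3} = 3 + \frac{2 V \left(163 + V\right)}{3}$)
$W = - \frac{16}{5}$ ($W = - \frac{4^{2}}{5} = \left(- \frac{1}{5}\right) 16 = - \frac{16}{5} \approx -3.2$)
$c{\left(E,B \right)} = 81$ ($c{\left(E,B \right)} = \left(-7 + 21\right) + 67 = 14 + 67 = 81$)
$U{\left(u \right)} - c{\left(59 - 19,W \right)} = \left(3 + \frac{2 \cdot 199^{2}}{3} + \frac{326}{3} \cdot 199\right) - 81 = \left(3 + \frac{2}{3} \cdot 39601 + \frac{64874}{3}\right) - 81 = \left(3 + \frac{79202}{3} + \frac{64874}{3}\right) - 81 = \frac{144085}{3} - 81 = \frac{143842}{3}$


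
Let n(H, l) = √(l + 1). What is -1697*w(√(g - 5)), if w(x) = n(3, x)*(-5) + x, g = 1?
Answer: -3394*I + 8485*√(1 + 2*I) ≈ 10793.0 + 3276.5*I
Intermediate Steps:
n(H, l) = √(1 + l)
w(x) = x - 5*√(1 + x) (w(x) = √(1 + x)*(-5) + x = -5*√(1 + x) + x = x - 5*√(1 + x))
-1697*w(√(g - 5)) = -1697*(√(1 - 5) - 5*√(1 + √(1 - 5))) = -1697*(√(-4) - 5*√(1 + √(-4))) = -1697*(2*I - 5*√(1 + 2*I)) = -1697*(-5*√(1 + 2*I) + 2*I) = -3394*I + 8485*√(1 + 2*I)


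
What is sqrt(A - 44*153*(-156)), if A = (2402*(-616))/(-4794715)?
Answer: 8*sqrt(377237149472668595)/4794715 ≈ 1024.8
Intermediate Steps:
A = 1479632/4794715 (A = -1479632*(-1/4794715) = 1479632/4794715 ≈ 0.30860)
sqrt(A - 44*153*(-156)) = sqrt(1479632/4794715 - 44*153*(-156)) = sqrt(1479632/4794715 - 6732*(-156)) = sqrt(1479632/4794715 + 1050192) = sqrt(5035372814912/4794715) = 8*sqrt(377237149472668595)/4794715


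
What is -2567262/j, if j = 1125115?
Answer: -2567262/1125115 ≈ -2.2818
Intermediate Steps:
-2567262/j = -2567262/1125115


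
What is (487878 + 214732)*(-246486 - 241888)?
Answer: -343136456140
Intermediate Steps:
(487878 + 214732)*(-246486 - 241888) = 702610*(-488374) = -343136456140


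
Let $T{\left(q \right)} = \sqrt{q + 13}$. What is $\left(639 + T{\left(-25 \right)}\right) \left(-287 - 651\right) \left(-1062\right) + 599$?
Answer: $636544283 + 1992312 i \sqrt{3} \approx 6.3654 \cdot 10^{8} + 3.4508 \cdot 10^{6} i$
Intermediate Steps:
$T{\left(q \right)} = \sqrt{13 + q}$
$\left(639 + T{\left(-25 \right)}\right) \left(-287 - 651\right) \left(-1062\right) + 599 = \left(639 + \sqrt{13 - 25}\right) \left(-287 - 651\right) \left(-1062\right) + 599 = \left(639 + \sqrt{-12}\right) \left(-938\right) \left(-1062\right) + 599 = \left(639 + 2 i \sqrt{3}\right) \left(-938\right) \left(-1062\right) + 599 = \left(-599382 - 1876 i \sqrt{3}\right) \left(-1062\right) + 599 = \left(636543684 + 1992312 i \sqrt{3}\right) + 599 = 636544283 + 1992312 i \sqrt{3}$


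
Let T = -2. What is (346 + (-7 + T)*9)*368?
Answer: 97520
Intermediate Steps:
(346 + (-7 + T)*9)*368 = (346 + (-7 - 2)*9)*368 = (346 - 9*9)*368 = (346 - 81)*368 = 265*368 = 97520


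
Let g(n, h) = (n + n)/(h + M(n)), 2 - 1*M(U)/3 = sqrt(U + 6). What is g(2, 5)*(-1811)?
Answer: -79684/49 - 43464*sqrt(2)/49 ≈ -2880.6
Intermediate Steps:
M(U) = 6 - 3*sqrt(6 + U) (M(U) = 6 - 3*sqrt(U + 6) = 6 - 3*sqrt(6 + U))
g(n, h) = 2*n/(6 + h - 3*sqrt(6 + n)) (g(n, h) = (n + n)/(h + (6 - 3*sqrt(6 + n))) = (2*n)/(6 + h - 3*sqrt(6 + n)) = 2*n/(6 + h - 3*sqrt(6 + n)))
g(2, 5)*(-1811) = (2*2/(6 + 5 - 3*sqrt(6 + 2)))*(-1811) = (2*2/(6 + 5 - 6*sqrt(2)))*(-1811) = (2*2/(11 - 6*sqrt(2)))*(-1811) = (4/(11 - 6*sqrt(2)))*(-1811) = -7244/(11 - 6*sqrt(2))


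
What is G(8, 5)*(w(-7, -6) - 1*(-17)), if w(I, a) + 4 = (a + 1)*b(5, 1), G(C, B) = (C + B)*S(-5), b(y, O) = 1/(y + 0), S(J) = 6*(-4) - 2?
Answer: -4056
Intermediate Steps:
S(J) = -26 (S(J) = -24 - 2 = -26)
b(y, O) = 1/y
G(C, B) = -26*B - 26*C (G(C, B) = (C + B)*(-26) = (B + C)*(-26) = -26*B - 26*C)
w(I, a) = -19/5 + a/5 (w(I, a) = -4 + (a + 1)/5 = -4 + (1 + a)*(1/5) = -4 + (1/5 + a/5) = -19/5 + a/5)
G(8, 5)*(w(-7, -6) - 1*(-17)) = (-26*5 - 26*8)*((-19/5 + (1/5)*(-6)) - 1*(-17)) = (-130 - 208)*((-19/5 - 6/5) + 17) = -338*(-5 + 17) = -338*12 = -4056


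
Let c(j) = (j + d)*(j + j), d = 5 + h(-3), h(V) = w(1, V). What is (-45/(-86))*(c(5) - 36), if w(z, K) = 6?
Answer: 2790/43 ≈ 64.884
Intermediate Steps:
h(V) = 6
d = 11 (d = 5 + 6 = 11)
c(j) = 2*j*(11 + j) (c(j) = (j + 11)*(j + j) = (11 + j)*(2*j) = 2*j*(11 + j))
(-45/(-86))*(c(5) - 36) = (-45/(-86))*(2*5*(11 + 5) - 36) = (-45*(-1/86))*(2*5*16 - 36) = 45*(160 - 36)/86 = (45/86)*124 = 2790/43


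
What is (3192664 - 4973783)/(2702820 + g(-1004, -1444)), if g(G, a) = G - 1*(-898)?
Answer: -1781119/2702714 ≈ -0.65901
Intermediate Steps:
g(G, a) = 898 + G (g(G, a) = G + 898 = 898 + G)
(3192664 - 4973783)/(2702820 + g(-1004, -1444)) = (3192664 - 4973783)/(2702820 + (898 - 1004)) = -1781119/(2702820 - 106) = -1781119/2702714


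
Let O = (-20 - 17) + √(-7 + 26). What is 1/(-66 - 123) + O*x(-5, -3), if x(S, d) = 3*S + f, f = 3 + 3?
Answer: 62936/189 - 9*√19 ≈ 293.76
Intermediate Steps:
f = 6
O = -37 + √19 ≈ -32.641
x(S, d) = 6 + 3*S (x(S, d) = 3*S + 6 = 6 + 3*S)
1/(-66 - 123) + O*x(-5, -3) = 1/(-66 - 123) + (-37 + √19)*(6 + 3*(-5)) = 1/(-189) + (-37 + √19)*(6 - 15) = -1/189 + (-37 + √19)*(-9) = -1/189 + (333 - 9*√19) = 62936/189 - 9*√19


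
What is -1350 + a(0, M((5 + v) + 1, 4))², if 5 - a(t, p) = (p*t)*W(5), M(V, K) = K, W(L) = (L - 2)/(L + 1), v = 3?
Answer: -1325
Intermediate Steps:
W(L) = (-2 + L)/(1 + L)
a(t, p) = 5 - p*t/2 (a(t, p) = 5 - p*t*(-2 + 5)/(1 + 5) = 5 - p*t*3/6 = 5 - p*t*(⅙)*3 = 5 - p*t/2)
-1350 + a(0, M((5 + v) + 1, 4))² = -1350 + (5 - ½*4*0)² = -1350 + (5 + 0)² = -1350 + 5² = -1350 + 25 = -1325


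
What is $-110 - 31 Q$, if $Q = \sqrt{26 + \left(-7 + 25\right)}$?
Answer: $-110 - 62 \sqrt{11} \approx -315.63$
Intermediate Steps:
$Q = 2 \sqrt{11}$ ($Q = \sqrt{26 + 18} = \sqrt{44} = 2 \sqrt{11} \approx 6.6332$)
$-110 - 31 Q = -110 - 31 \cdot 2 \sqrt{11} = -110 - 62 \sqrt{11}$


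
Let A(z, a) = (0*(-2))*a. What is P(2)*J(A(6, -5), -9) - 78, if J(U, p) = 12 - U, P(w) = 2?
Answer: -54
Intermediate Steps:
A(z, a) = 0 (A(z, a) = 0*a = 0)
P(2)*J(A(6, -5), -9) - 78 = 2*(12 - 1*0) - 78 = 2*(12 + 0) - 78 = 2*12 - 78 = 24 - 78 = -54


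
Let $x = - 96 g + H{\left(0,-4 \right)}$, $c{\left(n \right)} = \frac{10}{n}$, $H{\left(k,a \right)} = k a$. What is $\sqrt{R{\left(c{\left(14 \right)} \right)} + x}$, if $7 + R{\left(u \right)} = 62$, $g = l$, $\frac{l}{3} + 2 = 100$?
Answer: $i \sqrt{28169} \approx 167.84 i$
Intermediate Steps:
$l = 294$ ($l = -6 + 3 \cdot 100 = -6 + 300 = 294$)
$H{\left(k,a \right)} = a k$
$g = 294$
$R{\left(u \right)} = 55$ ($R{\left(u \right)} = -7 + 62 = 55$)
$x = -28224$ ($x = \left(-96\right) 294 - 0 = -28224 + 0 = -28224$)
$\sqrt{R{\left(c{\left(14 \right)} \right)} + x} = \sqrt{55 - 28224} = \sqrt{-28169} = i \sqrt{28169}$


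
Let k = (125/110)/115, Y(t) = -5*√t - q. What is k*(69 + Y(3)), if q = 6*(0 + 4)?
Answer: 225/506 - 25*√3/506 ≈ 0.35909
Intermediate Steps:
q = 24 (q = 6*4 = 24)
Y(t) = -24 - 5*√t (Y(t) = -5*√t - 1*24 = -5*√t - 24 = -24 - 5*√t)
k = 5/506 (k = (125*(1/110))*(1/115) = (25/22)*(1/115) = 5/506 ≈ 0.0098814)
k*(69 + Y(3)) = 5*(69 + (-24 - 5*√3))/506 = 5*(45 - 5*√3)/506 = 225/506 - 25*√3/506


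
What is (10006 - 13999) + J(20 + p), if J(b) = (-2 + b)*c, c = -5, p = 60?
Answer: -4383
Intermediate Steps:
J(b) = 10 - 5*b (J(b) = (-2 + b)*(-5) = 10 - 5*b)
(10006 - 13999) + J(20 + p) = (10006 - 13999) + (10 - 5*(20 + 60)) = -3993 + (10 - 5*80) = -3993 + (10 - 400) = -3993 - 390 = -4383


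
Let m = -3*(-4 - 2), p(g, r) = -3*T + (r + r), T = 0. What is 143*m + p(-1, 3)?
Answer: 2580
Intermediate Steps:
p(g, r) = 2*r (p(g, r) = -3*0 + (r + r) = 0 + 2*r = 2*r)
m = 18 (m = -3*(-6) = 18)
143*m + p(-1, 3) = 143*18 + 2*3 = 2574 + 6 = 2580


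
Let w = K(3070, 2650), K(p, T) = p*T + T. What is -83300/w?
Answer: -1666/162763 ≈ -0.010236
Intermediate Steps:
K(p, T) = T + T*p (K(p, T) = T*p + T = T + T*p)
w = 8138150 (w = 2650*(1 + 3070) = 2650*3071 = 8138150)
-83300/w = -83300/8138150 = -83300*1/8138150 = -1666/162763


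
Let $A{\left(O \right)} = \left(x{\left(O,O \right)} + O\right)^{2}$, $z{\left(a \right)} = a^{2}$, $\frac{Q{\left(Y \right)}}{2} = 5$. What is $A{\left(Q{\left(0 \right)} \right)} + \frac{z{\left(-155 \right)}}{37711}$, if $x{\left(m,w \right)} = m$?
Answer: $\frac{15108425}{37711} \approx 400.64$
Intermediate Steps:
$Q{\left(Y \right)} = 10$ ($Q{\left(Y \right)} = 2 \cdot 5 = 10$)
$A{\left(O \right)} = 4 O^{2}$ ($A{\left(O \right)} = \left(O + O\right)^{2} = \left(2 O\right)^{2} = 4 O^{2}$)
$A{\left(Q{\left(0 \right)} \right)} + \frac{z{\left(-155 \right)}}{37711} = 4 \cdot 10^{2} + \frac{\left(-155\right)^{2}}{37711} = 4 \cdot 100 + 24025 \cdot \frac{1}{37711} = 400 + \frac{24025}{37711} = \frac{15108425}{37711}$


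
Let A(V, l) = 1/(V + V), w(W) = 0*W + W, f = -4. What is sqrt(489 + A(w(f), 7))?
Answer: sqrt(7822)/4 ≈ 22.111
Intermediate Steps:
w(W) = W (w(W) = 0 + W = W)
A(V, l) = 1/(2*V)
sqrt(489 + A(w(f), 7)) = sqrt(489 + (1/2)/(-4)) = sqrt(489 + (1/2)*(-1/4)) = sqrt(489 - 1/8) = sqrt(3911/8) = sqrt(7822)/4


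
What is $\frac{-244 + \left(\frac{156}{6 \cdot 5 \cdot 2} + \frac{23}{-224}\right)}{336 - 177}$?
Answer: $- \frac{90161}{59360} \approx -1.5189$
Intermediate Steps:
$\frac{-244 + \left(\frac{156}{6 \cdot 5 \cdot 2} + \frac{23}{-224}\right)}{336 - 177} = \frac{-244 + \left(\frac{156}{30 \cdot 2} + 23 \left(- \frac{1}{224}\right)\right)}{159} = \left(-244 - \left(\frac{23}{224} - \frac{156}{60}\right)\right) \frac{1}{159} = \left(-244 + \left(156 \cdot \frac{1}{60} - \frac{23}{224}\right)\right) \frac{1}{159} = \left(-244 + \left(\frac{13}{5} - \frac{23}{224}\right)\right) \frac{1}{159} = \left(-244 + \frac{2797}{1120}\right) \frac{1}{159} = \left(- \frac{270483}{1120}\right) \frac{1}{159} = - \frac{90161}{59360}$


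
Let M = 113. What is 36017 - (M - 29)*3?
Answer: 35765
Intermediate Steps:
36017 - (M - 29)*3 = 36017 - (113 - 29)*3 = 36017 - 84*3 = 36017 - 1*252 = 36017 - 252 = 35765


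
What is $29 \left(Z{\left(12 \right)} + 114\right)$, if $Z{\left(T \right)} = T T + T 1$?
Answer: $7830$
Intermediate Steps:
$Z{\left(T \right)} = T + T^{2}$ ($Z{\left(T \right)} = T^{2} + T = T + T^{2}$)
$29 \left(Z{\left(12 \right)} + 114\right) = 29 \left(12 \left(1 + 12\right) + 114\right) = 29 \left(12 \cdot 13 + 114\right) = 29 \left(156 + 114\right) = 29 \cdot 270 = 7830$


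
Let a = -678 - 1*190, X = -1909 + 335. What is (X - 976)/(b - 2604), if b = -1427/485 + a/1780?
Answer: 55035375/56274856 ≈ 0.97797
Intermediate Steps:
X = -1574
a = -868 (a = -678 - 190 = -868)
b = -148052/43165 (b = -1427/485 - 868/1780 = -1427*1/485 - 868*1/1780 = -1427/485 - 217/445 = -148052/43165 ≈ -3.4299)
(X - 976)/(b - 2604) = (-1574 - 976)/(-148052/43165 - 2604) = -2550/(-112549712/43165) = -2550*(-43165/112549712) = 55035375/56274856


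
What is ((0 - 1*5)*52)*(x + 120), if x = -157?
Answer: 9620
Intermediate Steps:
((0 - 1*5)*52)*(x + 120) = ((0 - 1*5)*52)*(-157 + 120) = ((0 - 5)*52)*(-37) = -5*52*(-37) = -260*(-37) = 9620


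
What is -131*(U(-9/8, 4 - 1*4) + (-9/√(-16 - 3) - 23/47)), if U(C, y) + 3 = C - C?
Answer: 21484/47 - 1179*I*√19/19 ≈ 457.11 - 270.48*I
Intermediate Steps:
U(C, y) = -3 (U(C, y) = -3 + (C - C) = -3 + 0 = -3)
-131*(U(-9/8, 4 - 1*4) + (-9/√(-16 - 3) - 23/47)) = -131*(-3 + (-9/√(-16 - 3) - 23/47)) = -131*(-3 + (-9*(-I*√19/19) - 23*1/47)) = -131*(-3 + (-9*(-I*√19/19) - 23/47)) = -131*(-3 + (-(-9)*I*√19/19 - 23/47)) = -131*(-3 + (9*I*√19/19 - 23/47)) = -131*(-3 + (-23/47 + 9*I*√19/19)) = -131*(-164/47 + 9*I*√19/19) = 21484/47 - 1179*I*√19/19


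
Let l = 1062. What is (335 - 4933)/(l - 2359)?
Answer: 4598/1297 ≈ 3.5451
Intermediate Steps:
(335 - 4933)/(l - 2359) = (335 - 4933)/(1062 - 2359) = -4598/(-1297) = -4598*(-1/1297) = 4598/1297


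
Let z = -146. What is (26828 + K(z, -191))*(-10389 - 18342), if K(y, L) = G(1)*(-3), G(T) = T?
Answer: -770709075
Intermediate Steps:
K(y, L) = -3 (K(y, L) = 1*(-3) = -3)
(26828 + K(z, -191))*(-10389 - 18342) = (26828 - 3)*(-10389 - 18342) = 26825*(-28731) = -770709075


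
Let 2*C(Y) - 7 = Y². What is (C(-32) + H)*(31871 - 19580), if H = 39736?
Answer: 989462373/2 ≈ 4.9473e+8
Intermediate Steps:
C(Y) = 7/2 + Y²/2
(C(-32) + H)*(31871 - 19580) = ((7/2 + (½)*(-32)²) + 39736)*(31871 - 19580) = ((7/2 + (½)*1024) + 39736)*12291 = ((7/2 + 512) + 39736)*12291 = (1031/2 + 39736)*12291 = (80503/2)*12291 = 989462373/2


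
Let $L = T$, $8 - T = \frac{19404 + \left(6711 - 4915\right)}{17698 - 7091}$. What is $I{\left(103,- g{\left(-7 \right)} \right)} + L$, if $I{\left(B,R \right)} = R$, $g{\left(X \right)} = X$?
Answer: $\frac{137905}{10607} \approx 13.001$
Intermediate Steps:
$T = \frac{63656}{10607}$ ($T = 8 - \frac{19404 + \left(6711 - 4915\right)}{17698 - 7091} = 8 - \frac{19404 + \left(6711 - 4915\right)}{10607} = 8 - \left(19404 + 1796\right) \frac{1}{10607} = 8 - 21200 \cdot \frac{1}{10607} = 8 - \frac{21200}{10607} = \frac{63656}{10607} \approx 6.0013$)
$L = \frac{63656}{10607} \approx 6.0013$
$I{\left(103,- g{\left(-7 \right)} \right)} + L = \left(-1\right) \left(-7\right) + \frac{63656}{10607} = 7 + \frac{63656}{10607} = \frac{137905}{10607}$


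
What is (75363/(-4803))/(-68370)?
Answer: 25121/109460370 ≈ 0.00022950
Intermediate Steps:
(75363/(-4803))/(-68370) = (75363*(-1/4803))*(-1/68370) = -25121/1601*(-1/68370) = 25121/109460370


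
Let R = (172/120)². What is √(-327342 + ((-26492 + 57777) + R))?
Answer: I*√266449451/30 ≈ 544.11*I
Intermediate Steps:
R = 1849/900 (R = (172*(1/120))² = (43/30)² = 1849/900 ≈ 2.0544)
√(-327342 + ((-26492 + 57777) + R)) = √(-327342 + ((-26492 + 57777) + 1849/900)) = √(-327342 + (31285 + 1849/900)) = √(-327342 + 28158349/900) = √(-266449451/900) = I*√266449451/30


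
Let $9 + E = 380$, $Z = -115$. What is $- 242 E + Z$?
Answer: $-89897$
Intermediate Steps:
$E = 371$ ($E = -9 + 380 = 371$)
$- 242 E + Z = \left(-242\right) 371 - 115 = -89782 - 115 = -89897$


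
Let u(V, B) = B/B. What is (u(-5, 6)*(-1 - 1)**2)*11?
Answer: 44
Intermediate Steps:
u(V, B) = 1
(u(-5, 6)*(-1 - 1)**2)*11 = (1*(-1 - 1)**2)*11 = (1*(-2)**2)*11 = (1*4)*11 = 4*11 = 44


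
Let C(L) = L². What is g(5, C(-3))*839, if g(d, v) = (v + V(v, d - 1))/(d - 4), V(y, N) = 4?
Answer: 10907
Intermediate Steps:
g(d, v) = (4 + v)/(-4 + d) (g(d, v) = (v + 4)/(d - 4) = (4 + v)/(-4 + d))
g(5, C(-3))*839 = ((4 + (-3)²)/(-4 + 5))*839 = ((4 + 9)/1)*839 = (1*13)*839 = 13*839 = 10907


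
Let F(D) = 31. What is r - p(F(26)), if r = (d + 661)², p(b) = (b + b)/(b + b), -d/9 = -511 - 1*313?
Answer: 65237928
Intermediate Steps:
d = 7416 (d = -9*(-511 - 1*313) = -9*(-511 - 313) = -9*(-824) = 7416)
p(b) = 1 (p(b) = (2*b)/((2*b)) = (2*b)*(1/(2*b)) = 1)
r = 65237929 (r = (7416 + 661)² = 8077² = 65237929)
r - p(F(26)) = 65237929 - 1*1 = 65237929 - 1 = 65237928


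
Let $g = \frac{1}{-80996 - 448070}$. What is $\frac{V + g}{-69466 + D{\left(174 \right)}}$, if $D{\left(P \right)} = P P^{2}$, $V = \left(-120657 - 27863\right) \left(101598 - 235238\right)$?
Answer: $\frac{10501014553244799}{2750380286828} \approx 3818.0$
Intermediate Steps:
$V = 19848212800$ ($V = \left(-148520\right) \left(-133640\right) = 19848212800$)
$g = - \frac{1}{529066}$ ($g = \frac{1}{-529066} = - \frac{1}{529066} \approx -1.8901 \cdot 10^{-6}$)
$D{\left(P \right)} = P^{3}$
$\frac{V + g}{-69466 + D{\left(174 \right)}} = \frac{19848212800 - \frac{1}{529066}}{-69466 + 174^{3}} = \frac{10501014553244799}{529066 \left(-69466 + 5268024\right)} = \frac{10501014553244799}{529066 \cdot 5198558} = \frac{10501014553244799}{529066} \cdot \frac{1}{5198558} = \frac{10501014553244799}{2750380286828}$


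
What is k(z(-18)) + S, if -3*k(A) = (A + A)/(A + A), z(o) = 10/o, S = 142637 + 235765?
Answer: 1135205/3 ≈ 3.7840e+5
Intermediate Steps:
S = 378402
k(A) = -⅓ (k(A) = -(A + A)/(3*(A + A)) = -2*A/(3*(2*A)) = -2*A*1/(2*A)/3 = -⅓*1 = -⅓)
k(z(-18)) + S = -⅓ + 378402 = 1135205/3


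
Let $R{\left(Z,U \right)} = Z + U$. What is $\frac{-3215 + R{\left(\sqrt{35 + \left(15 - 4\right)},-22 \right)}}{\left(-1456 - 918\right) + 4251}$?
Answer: $- \frac{3237}{1877} + \frac{\sqrt{46}}{1877} \approx -1.7209$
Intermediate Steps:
$R{\left(Z,U \right)} = U + Z$
$\frac{-3215 + R{\left(\sqrt{35 + \left(15 - 4\right)},-22 \right)}}{\left(-1456 - 918\right) + 4251} = \frac{-3215 - \left(22 - \sqrt{35 + \left(15 - 4\right)}\right)}{\left(-1456 - 918\right) + 4251} = \frac{-3215 - \left(22 - \sqrt{35 + 11}\right)}{-2374 + 4251} = \frac{-3215 - \left(22 - \sqrt{46}\right)}{1877} = \left(-3237 + \sqrt{46}\right) \frac{1}{1877} = - \frac{3237}{1877} + \frac{\sqrt{46}}{1877}$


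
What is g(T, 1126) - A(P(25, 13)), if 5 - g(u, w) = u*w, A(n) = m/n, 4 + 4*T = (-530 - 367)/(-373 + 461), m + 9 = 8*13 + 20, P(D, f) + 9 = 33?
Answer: 2109671/528 ≈ 3995.6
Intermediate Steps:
P(D, f) = 24 (P(D, f) = -9 + 33 = 24)
m = 115 (m = -9 + (8*13 + 20) = -9 + (104 + 20) = -9 + 124 = 115)
T = -1249/352 (T = -1 + ((-530 - 367)/(-373 + 461))/4 = -1 + (-897/88)/4 = -1 + (-897*1/88)/4 = -1 + (1/4)*(-897/88) = -1 - 897/352 = -1249/352 ≈ -3.5483)
A(n) = 115/n
g(u, w) = 5 - u*w
g(T, 1126) - A(P(25, 13)) = (5 - 1*(-1249/352)*1126) - 115/24 = (5 + 703187/176) - 115/24 = 704067/176 - 1*115/24 = 704067/176 - 115/24 = 2109671/528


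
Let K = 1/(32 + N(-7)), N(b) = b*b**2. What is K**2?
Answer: 1/96721 ≈ 1.0339e-5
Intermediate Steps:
N(b) = b**3
K = -1/311 (K = 1/(32 + (-7)**3) = 1/(32 - 343) = 1/(-311) = -1/311 ≈ -0.0032154)
K**2 = (-1/311)**2 = 1/96721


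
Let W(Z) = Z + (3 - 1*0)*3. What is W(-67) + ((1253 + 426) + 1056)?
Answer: 2677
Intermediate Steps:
W(Z) = 9 + Z (W(Z) = Z + (3 + 0)*3 = Z + 3*3 = Z + 9 = 9 + Z)
W(-67) + ((1253 + 426) + 1056) = (9 - 67) + ((1253 + 426) + 1056) = -58 + (1679 + 1056) = -58 + 2735 = 2677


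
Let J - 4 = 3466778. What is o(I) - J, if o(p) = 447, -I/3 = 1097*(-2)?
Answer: -3466335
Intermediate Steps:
I = 6582 (I = -3291*(-2) = -3*(-2194) = 6582)
J = 3466782 (J = 4 + 3466778 = 3466782)
o(I) - J = 447 - 1*3466782 = 447 - 3466782 = -3466335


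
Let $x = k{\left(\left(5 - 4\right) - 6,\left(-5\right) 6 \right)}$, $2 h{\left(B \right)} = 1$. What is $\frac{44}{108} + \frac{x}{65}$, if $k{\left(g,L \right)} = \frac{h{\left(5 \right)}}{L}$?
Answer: $\frac{14291}{35100} \approx 0.40715$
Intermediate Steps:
$h{\left(B \right)} = \frac{1}{2}$ ($h{\left(B \right)} = \frac{1}{2} \cdot 1 = \frac{1}{2}$)
$k{\left(g,L \right)} = \frac{1}{2 L}$
$x = - \frac{1}{60}$ ($x = \frac{1}{2 \left(\left(-5\right) 6\right)} = \frac{1}{2 \left(-30\right)} = \frac{1}{2} \left(- \frac{1}{30}\right) = - \frac{1}{60} \approx -0.016667$)
$\frac{44}{108} + \frac{x}{65} = \frac{44}{108} - \frac{1}{60 \cdot 65} = 44 \cdot \frac{1}{108} - \frac{1}{3900} = \frac{11}{27} - \frac{1}{3900} = \frac{14291}{35100}$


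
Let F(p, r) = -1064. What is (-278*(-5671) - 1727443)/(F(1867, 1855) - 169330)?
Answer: 150905/170394 ≈ 0.88562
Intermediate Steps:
(-278*(-5671) - 1727443)/(F(1867, 1855) - 169330) = (-278*(-5671) - 1727443)/(-1064 - 169330) = (1576538 - 1727443)/(-170394) = -150905*(-1/170394) = 150905/170394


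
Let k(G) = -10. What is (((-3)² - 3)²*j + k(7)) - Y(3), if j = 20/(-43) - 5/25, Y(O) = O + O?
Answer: -8588/215 ≈ -39.944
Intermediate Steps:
Y(O) = 2*O
j = -143/215 (j = 20*(-1/43) - 5*1/25 = -20/43 - ⅕ = -143/215 ≈ -0.66512)
(((-3)² - 3)²*j + k(7)) - Y(3) = (((-3)² - 3)²*(-143/215) - 10) - 2*3 = ((9 - 3)²*(-143/215) - 10) - 1*6 = (6²*(-143/215) - 10) - 6 = (36*(-143/215) - 10) - 6 = (-5148/215 - 10) - 6 = -7298/215 - 6 = -8588/215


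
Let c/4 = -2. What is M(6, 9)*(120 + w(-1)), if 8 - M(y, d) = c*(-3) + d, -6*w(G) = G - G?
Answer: -3000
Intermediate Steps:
c = -8 (c = 4*(-2) = -8)
w(G) = 0 (w(G) = -(G - G)/6 = -1/6*0 = 0)
M(y, d) = -16 - d (M(y, d) = 8 - (-8*(-3) + d) = 8 - (24 + d) = 8 + (-24 - d) = -16 - d)
M(6, 9)*(120 + w(-1)) = (-16 - 1*9)*(120 + 0) = (-16 - 9)*120 = -25*120 = -3000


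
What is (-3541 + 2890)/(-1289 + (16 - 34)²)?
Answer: 651/965 ≈ 0.67461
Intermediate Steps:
(-3541 + 2890)/(-1289 + (16 - 34)²) = -651/(-1289 + (-18)²) = -651/(-1289 + 324) = -651/(-965) = -651*(-1/965) = 651/965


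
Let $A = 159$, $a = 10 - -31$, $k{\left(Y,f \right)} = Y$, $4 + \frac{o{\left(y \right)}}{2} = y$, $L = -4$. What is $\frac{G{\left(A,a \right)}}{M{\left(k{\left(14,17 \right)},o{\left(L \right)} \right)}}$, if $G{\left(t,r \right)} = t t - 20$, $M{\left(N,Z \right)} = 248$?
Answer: $\frac{25261}{248} \approx 101.86$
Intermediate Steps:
$o{\left(y \right)} = -8 + 2 y$
$a = 41$ ($a = 10 + 31 = 41$)
$G{\left(t,r \right)} = -20 + t^{2}$ ($G{\left(t,r \right)} = t^{2} - 20 = -20 + t^{2}$)
$\frac{G{\left(A,a \right)}}{M{\left(k{\left(14,17 \right)},o{\left(L \right)} \right)}} = \frac{-20 + 159^{2}}{248} = \left(-20 + 25281\right) \frac{1}{248} = 25261 \cdot \frac{1}{248} = \frac{25261}{248}$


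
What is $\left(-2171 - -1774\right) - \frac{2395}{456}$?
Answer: $- \frac{183427}{456} \approx -402.25$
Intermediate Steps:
$\left(-2171 - -1774\right) - \frac{2395}{456} = \left(-2171 + 1774\right) - \frac{2395}{456} = -397 - \frac{2395}{456} = - \frac{183427}{456}$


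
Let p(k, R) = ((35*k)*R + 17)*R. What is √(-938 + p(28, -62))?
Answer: 2*√941282 ≈ 1940.4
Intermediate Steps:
p(k, R) = R*(17 + 35*R*k) (p(k, R) = (35*R*k + 17)*R = (17 + 35*R*k)*R = R*(17 + 35*R*k))
√(-938 + p(28, -62)) = √(-938 - 62*(17 + 35*(-62)*28)) = √(-938 - 62*(17 - 60760)) = √(-938 - 62*(-60743)) = √(-938 + 3766066) = √3765128 = 2*√941282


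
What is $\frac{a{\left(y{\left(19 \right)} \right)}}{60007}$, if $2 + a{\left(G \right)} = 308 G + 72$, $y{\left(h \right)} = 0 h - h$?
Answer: $- \frac{5782}{60007} \approx -0.096355$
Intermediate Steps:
$y{\left(h \right)} = - h$ ($y{\left(h \right)} = 0 - h = - h$)
$a{\left(G \right)} = 70 + 308 G$ ($a{\left(G \right)} = -2 + \left(308 G + 72\right) = -2 + \left(72 + 308 G\right) = 70 + 308 G$)
$\frac{a{\left(y{\left(19 \right)} \right)}}{60007} = \frac{70 + 308 \left(\left(-1\right) 19\right)}{60007} = \left(70 + 308 \left(-19\right)\right) \frac{1}{60007} = \left(70 - 5852\right) \frac{1}{60007} = \left(-5782\right) \frac{1}{60007} = - \frac{5782}{60007}$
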